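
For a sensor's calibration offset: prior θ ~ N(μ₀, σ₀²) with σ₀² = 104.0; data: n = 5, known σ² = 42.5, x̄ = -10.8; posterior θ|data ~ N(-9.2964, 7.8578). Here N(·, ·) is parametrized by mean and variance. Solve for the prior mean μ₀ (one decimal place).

With known observation variance, the Normal–Normal posterior has precision τ_n = τ₀ + n/σ² and mean μ_n = (τ₀μ₀ + (n/σ²)x̄)/τ_n.
Here τ₀ = 1/104.0 = 0.009615 and τ_data = 5/42.5 = 0.117647, so τ_n = 0.127262.
Rearranging for μ₀: μ₀ = (μ_n·τ_n − τ_data·x̄)/τ₀ = (-9.2964·0.127262 − 0.117647·-10.8) / 0.009615 = 0.087509/0.009615 ≈ 9.1.

μ₀ = 9.1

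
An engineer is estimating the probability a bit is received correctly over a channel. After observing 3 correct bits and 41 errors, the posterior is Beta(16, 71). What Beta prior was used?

Beta(13, 30)

Beta is conjugate to the binomial likelihood: posterior = Beta(α+s, β+f).
So α = 16 − 3 = 13 and β = 71 − 41 = 30.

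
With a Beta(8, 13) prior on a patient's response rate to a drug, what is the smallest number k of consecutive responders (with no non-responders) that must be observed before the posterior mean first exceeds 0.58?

k = 10

After k responders and 0 non-responders the posterior is Beta(8+k, 13), with mean (8+k)/(8+13+k).
Set (8+k)/(21+k) > 0.58 and solve: k > (0.58·21 − 8)/(1 − 0.58) = 9.952.
The smallest integer exceeding 9.952 is 10, and checking k=10: (18)/(31) = 0.5806 > 0.58.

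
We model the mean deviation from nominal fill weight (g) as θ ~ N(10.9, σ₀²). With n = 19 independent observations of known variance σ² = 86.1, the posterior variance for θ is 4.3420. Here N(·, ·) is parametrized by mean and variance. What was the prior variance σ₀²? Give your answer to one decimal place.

Posterior precision equals prior precision plus data precision: 1/σ_n² = 1/σ₀² + n/σ².
So 1/σ₀² = 1/4.3420 − 19/86.1 = 0.230309 − 0.220674 = 0.009635.
Hence σ₀² = 1/0.009635 ≈ 103.8.

σ₀² = 103.8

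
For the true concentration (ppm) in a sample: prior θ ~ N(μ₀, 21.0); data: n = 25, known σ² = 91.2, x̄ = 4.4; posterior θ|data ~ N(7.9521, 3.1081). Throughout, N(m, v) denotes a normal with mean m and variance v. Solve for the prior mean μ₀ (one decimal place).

With known observation variance, the Normal–Normal posterior has precision τ_n = τ₀ + n/σ² and mean μ_n = (τ₀μ₀ + (n/σ²)x̄)/τ_n.
Here τ₀ = 1/21.0 = 0.047619 and τ_data = 25/91.2 = 0.274123, so τ_n = 0.321742.
Rearranging for μ₀: μ₀ = (μ_n·τ_n − τ_data·x̄)/τ₀ = (7.9521·0.321742 − 0.274123·4.4) / 0.047619 = 1.352383/0.047619 ≈ 28.4.

μ₀ = 28.4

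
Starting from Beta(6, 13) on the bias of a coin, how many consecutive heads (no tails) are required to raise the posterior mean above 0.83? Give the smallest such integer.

After k heads and 0 tails the posterior is Beta(6+k, 13), with mean (6+k)/(6+13+k).
Set (6+k)/(19+k) > 0.83 and solve: k > (0.83·19 − 6)/(1 − 0.83) = 57.471.
The smallest integer exceeding 57.471 is 58, and checking k=58: (64)/(77) = 0.8312 > 0.83.

k = 58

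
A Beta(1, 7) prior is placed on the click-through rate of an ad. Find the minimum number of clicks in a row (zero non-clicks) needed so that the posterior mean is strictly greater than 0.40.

k = 4

After k clicks and 0 non-clicks the posterior is Beta(1+k, 7), with mean (1+k)/(1+7+k).
Set (1+k)/(8+k) > 0.40 and solve: k > (0.40·8 − 1)/(1 − 0.40) = 3.667.
The smallest integer exceeding 3.667 is 4.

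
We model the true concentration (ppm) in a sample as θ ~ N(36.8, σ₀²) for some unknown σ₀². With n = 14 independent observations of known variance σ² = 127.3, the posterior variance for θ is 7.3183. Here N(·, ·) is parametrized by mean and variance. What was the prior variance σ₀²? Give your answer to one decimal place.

σ₀² = 37.5

For the Normal–Normal model with known σ², precisions add: τ_n = τ₀ + n/σ².
So 1/σ₀² = 1/7.3183 − 14/127.3 = 0.136644 − 0.109976 = 0.026668.
Hence σ₀² = 1/0.026668 ≈ 37.5.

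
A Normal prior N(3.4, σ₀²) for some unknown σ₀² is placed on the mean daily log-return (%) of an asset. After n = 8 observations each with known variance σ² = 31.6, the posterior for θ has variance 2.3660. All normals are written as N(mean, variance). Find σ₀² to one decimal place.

Posterior precision equals prior precision plus data precision: 1/σ_n² = 1/σ₀² + n/σ².
So 1/σ₀² = 1/2.3660 − 8/31.6 = 0.422654 − 0.253165 = 0.169489.
Hence σ₀² = 1/0.169489 ≈ 5.9.

σ₀² = 5.9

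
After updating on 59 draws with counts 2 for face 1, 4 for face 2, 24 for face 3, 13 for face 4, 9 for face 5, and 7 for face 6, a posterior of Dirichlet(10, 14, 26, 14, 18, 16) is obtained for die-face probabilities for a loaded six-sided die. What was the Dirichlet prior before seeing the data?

For a Dirichlet(α) prior with multinomial counts c, the posterior is Dirichlet(α + c) componentwise.
Subtract each count from the matching posterior parameter: 10−2=8, 14−4=10, 26−24=2, 14−13=1, 18−9=9, 16−7=9.

Dirichlet(8, 10, 2, 1, 9, 9)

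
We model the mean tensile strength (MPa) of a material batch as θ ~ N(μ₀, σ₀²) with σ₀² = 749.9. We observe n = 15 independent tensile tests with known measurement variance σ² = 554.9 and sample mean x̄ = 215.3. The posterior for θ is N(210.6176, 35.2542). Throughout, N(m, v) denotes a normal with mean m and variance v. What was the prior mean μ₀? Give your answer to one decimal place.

With known observation variance, the Normal–Normal posterior has precision τ_n = τ₀ + n/σ² and mean μ_n = (τ₀μ₀ + (n/σ²)x̄)/τ_n.
Here τ₀ = 1/749.9 = 0.001334 and τ_data = 15/554.9 = 0.027032, so τ_n = 0.028366.
Rearranging for μ₀: μ₀ = (μ_n·τ_n − τ_data·x̄)/τ₀ = (210.6176·0.028366 − 0.027032·215.3) / 0.001334 = 0.154389/0.001334 ≈ 115.7.

μ₀ = 115.7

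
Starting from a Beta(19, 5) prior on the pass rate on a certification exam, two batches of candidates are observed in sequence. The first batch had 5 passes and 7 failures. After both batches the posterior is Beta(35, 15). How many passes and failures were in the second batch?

11 passes and 3 failures

Sequential conjugate updates are equivalent to a single update on the pooled data, so total successes = posterior α − prior α and total failures = posterior β − prior β.
Total across both batches: 35−19=16 passes, 15−5=10 failures.
Subtract the first batch: 16−5=11 passes and 10−7=3 failures.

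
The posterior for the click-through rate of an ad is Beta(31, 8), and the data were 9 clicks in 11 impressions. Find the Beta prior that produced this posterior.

Beta(22, 6)

Beta is conjugate to the binomial likelihood: posterior = Beta(a+s, b+f).
So a = 31 − 9 = 22 and b = 8 − 2 = 6.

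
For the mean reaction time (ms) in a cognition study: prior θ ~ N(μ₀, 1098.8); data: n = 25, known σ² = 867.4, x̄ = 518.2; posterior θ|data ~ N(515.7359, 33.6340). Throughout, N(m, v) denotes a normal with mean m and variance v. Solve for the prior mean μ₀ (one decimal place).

μ₀ = 437.7

With known observation variance, the Normal–Normal posterior has precision τ_n = τ₀ + n/σ² and mean μ_n = (τ₀μ₀ + (n/σ²)x̄)/τ_n.
Here τ₀ = 1/1098.8 = 0.000910 and τ_data = 25/867.4 = 0.028822, so τ_n = 0.029732.
Rearranging for μ₀: μ₀ = (μ_n·τ_n − τ_data·x̄)/τ₀ = (515.7359·0.029732 − 0.028822·518.2) / 0.000910 = 0.398299/0.000910 ≈ 437.7.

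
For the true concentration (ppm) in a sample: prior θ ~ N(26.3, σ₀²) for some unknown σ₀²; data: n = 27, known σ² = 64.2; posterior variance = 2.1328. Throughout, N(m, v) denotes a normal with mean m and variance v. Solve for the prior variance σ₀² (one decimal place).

σ₀² = 20.7

For the Normal–Normal model with known σ², precisions add: τ_n = τ₀ + n/σ².
So 1/σ₀² = 1/2.1328 − 27/64.2 = 0.468867 − 0.420561 = 0.048306.
Hence σ₀² = 1/0.048306 ≈ 20.7.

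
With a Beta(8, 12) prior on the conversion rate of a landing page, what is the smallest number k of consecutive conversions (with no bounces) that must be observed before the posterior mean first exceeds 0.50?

After k conversions and 0 bounces the posterior is Beta(8+k, 12), with mean (8+k)/(8+12+k).
Set (8+k)/(20+k) > 0.50 and solve: k > (0.50·20 − 8)/(1 − 0.50) = 4.000.
The smallest integer exceeding 4.000 is 5, and checking k=5: (13)/(25) = 0.5200 > 0.50.

k = 5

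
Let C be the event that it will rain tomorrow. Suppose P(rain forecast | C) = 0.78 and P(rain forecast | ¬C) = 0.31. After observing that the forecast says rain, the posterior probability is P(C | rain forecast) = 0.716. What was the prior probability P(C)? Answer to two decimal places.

Bayes' rule in odds form gives O(C|E) = O(C)·[P(E|C)/P(E|¬C)], hence O(C) = O(C|E)/LR.
Posterior odds = 0.716/(1−0.716) = 2.5211. LR = 0.78/0.31 = 2.5161.
Prior odds = 2.5211/2.5161 = 1.0020, so P(C) = 1.0020/(1+1.0020) ≈ 0.50.

P(C) = 0.50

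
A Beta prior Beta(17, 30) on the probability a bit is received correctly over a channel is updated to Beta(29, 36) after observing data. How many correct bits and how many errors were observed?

Under Beta–binomial conjugacy the posterior parameters are (α+s, β+f).
So s = 29 − 17 = 12 and f = 36 − 30 = 6.

12 correct bits and 6 errors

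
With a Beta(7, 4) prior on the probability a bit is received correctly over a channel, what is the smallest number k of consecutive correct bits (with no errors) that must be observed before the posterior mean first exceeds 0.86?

After k correct bits and 0 errors the posterior is Beta(7+k, 4), with mean (7+k)/(7+4+k).
Set (7+k)/(11+k) > 0.86 and solve: k > (0.86·11 − 7)/(1 − 0.86) = 17.571.
The smallest integer exceeding 17.571 is 18.

k = 18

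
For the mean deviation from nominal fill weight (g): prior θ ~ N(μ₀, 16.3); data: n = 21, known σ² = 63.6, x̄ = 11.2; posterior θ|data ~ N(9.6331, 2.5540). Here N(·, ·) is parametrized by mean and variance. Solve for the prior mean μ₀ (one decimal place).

With known observation variance, the Normal–Normal posterior has precision τ_n = τ₀ + n/σ² and mean μ_n = (τ₀μ₀ + (n/σ²)x̄)/τ_n.
Here τ₀ = 1/16.3 = 0.061350 and τ_data = 21/63.6 = 0.330189, so τ_n = 0.391539.
Rearranging for μ₀: μ₀ = (μ_n·τ_n − τ_data·x̄)/τ₀ = (9.6331·0.391539 − 0.330189·11.2) / 0.061350 = 0.073618/0.061350 ≈ 1.2.

μ₀ = 1.2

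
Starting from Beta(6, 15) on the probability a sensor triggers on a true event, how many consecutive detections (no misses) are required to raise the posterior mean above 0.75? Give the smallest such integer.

After k detections and 0 misses the posterior is Beta(6+k, 15), with mean (6+k)/(6+15+k).
Set (6+k)/(21+k) > 0.75 and solve: k > (0.75·21 − 6)/(1 − 0.75) = 39.000.
The smallest integer exceeding 39.000 is 40, and checking k=40: (46)/(61) = 0.7541 > 0.75.

k = 40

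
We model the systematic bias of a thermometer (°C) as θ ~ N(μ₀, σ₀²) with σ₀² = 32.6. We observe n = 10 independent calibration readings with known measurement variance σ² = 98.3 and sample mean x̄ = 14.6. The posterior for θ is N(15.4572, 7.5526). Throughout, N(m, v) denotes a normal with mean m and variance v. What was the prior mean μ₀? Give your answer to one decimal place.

The posterior mean is a precision-weighted average: μ_n = (τ₀μ₀ + τ_data·x̄)/(τ₀+τ_data), with τ₀=1/σ₀² and τ_data=n/σ².
Here τ₀ = 1/32.6 = 0.030675 and τ_data = 10/98.3 = 0.101729, so τ_n = 0.132404.
Rearranging for μ₀: μ₀ = (μ_n·τ_n − τ_data·x̄)/τ₀ = (15.4572·0.132404 − 0.101729·14.6) / 0.030675 = 0.561352/0.030675 ≈ 18.3.

μ₀ = 18.3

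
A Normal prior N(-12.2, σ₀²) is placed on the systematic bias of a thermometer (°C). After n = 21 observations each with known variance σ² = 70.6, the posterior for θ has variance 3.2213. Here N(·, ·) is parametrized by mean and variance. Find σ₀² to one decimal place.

For the Normal–Normal model with known σ², precisions add: τ_n = τ₀ + n/σ².
So 1/σ₀² = 1/3.2213 − 21/70.6 = 0.310434 − 0.297450 = 0.012984.
Hence σ₀² = 1/0.012984 ≈ 77.0.

σ₀² = 77.0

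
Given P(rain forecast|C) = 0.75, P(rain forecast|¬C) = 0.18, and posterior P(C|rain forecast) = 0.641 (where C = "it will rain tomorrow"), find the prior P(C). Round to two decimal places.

P(C) = 0.30

Bayes' rule in odds form gives O(C|E) = O(C)·[P(E|C)/P(E|¬C)], hence O(C) = O(C|E)/LR.
Posterior odds = 0.641/(1−0.641) = 1.7855. LR = 0.75/0.18 = 4.1667.
Prior odds = 1.7855/4.1667 = 0.4285, so P(C) = 0.4285/(1+0.4285) ≈ 0.30.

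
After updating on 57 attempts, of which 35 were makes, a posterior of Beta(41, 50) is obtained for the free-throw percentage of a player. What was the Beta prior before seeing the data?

Beta(6, 28)

Beta is conjugate to the binomial likelihood: posterior = Beta(α+s, β+f).
Subtract the data counts: 41−35=6, 50−22=28.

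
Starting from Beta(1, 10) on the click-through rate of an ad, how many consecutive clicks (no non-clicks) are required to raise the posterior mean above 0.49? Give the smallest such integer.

k = 9

After k clicks and 0 non-clicks the posterior is Beta(1+k, 10), with mean (1+k)/(1+10+k).
Set (1+k)/(11+k) > 0.49 and solve: k > (0.49·11 − 1)/(1 − 0.49) = 8.608.
The smallest integer exceeding 8.608 is 9, and checking k=9: (10)/(20) = 0.5000 > 0.49.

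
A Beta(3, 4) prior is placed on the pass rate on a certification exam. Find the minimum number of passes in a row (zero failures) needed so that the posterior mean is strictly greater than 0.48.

k = 1

After k passes and 0 failures the posterior is Beta(3+k, 4), with mean (3+k)/(3+4+k).
Set (3+k)/(7+k) > 0.48 and solve: k > (0.48·7 − 3)/(1 − 0.48) = 0.692.
The smallest integer exceeding 0.692 is 1, and checking k=1: (4)/(8) = 0.5000 > 0.48.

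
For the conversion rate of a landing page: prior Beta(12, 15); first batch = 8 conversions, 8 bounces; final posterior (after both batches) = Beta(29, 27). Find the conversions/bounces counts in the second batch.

9 conversions and 4 bounces

Because Beta–binomial updating is additive in the counts, the combined data contributed (α_post−α_prior, β_post−β_prior) successes and failures.
Total across both batches: 29−12=17 conversions, 27−15=12 bounces.
Subtract the first batch: 17−8=9 conversions and 12−8=4 bounces.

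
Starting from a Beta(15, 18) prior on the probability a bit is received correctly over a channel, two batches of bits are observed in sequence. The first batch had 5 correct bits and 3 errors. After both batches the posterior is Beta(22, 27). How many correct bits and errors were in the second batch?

2 correct bits and 6 errors

Because Beta–binomial updating is additive in the counts, the combined data contributed (α_post−α_prior, β_post−β_prior) successes and failures.
Total across both batches: 22−15=7 correct bits, 27−18=9 errors.
Subtract the first batch: 7−5=2 correct bits and 9−3=6 errors.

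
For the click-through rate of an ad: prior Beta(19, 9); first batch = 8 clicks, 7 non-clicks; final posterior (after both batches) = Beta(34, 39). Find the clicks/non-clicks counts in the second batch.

Because Beta–binomial updating is additive in the counts, the combined data contributed (α_post−α_prior, β_post−β_prior) successes and failures.
Total across both batches: 34−19=15 clicks, 39−9=30 non-clicks.
Subtract the first batch: 15−8=7 clicks and 30−7=23 non-clicks.

7 clicks and 23 non-clicks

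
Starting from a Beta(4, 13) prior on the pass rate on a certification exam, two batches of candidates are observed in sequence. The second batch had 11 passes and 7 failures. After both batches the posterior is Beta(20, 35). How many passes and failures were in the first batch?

Sequential conjugate updates are equivalent to a single update on the pooled data, so total successes = posterior α − prior α and total failures = posterior β − prior β.
Total across both batches: 20−4=16 passes, 35−13=22 failures.
Subtract the second batch: 16−11=5 passes and 22−7=15 failures.

5 passes and 15 failures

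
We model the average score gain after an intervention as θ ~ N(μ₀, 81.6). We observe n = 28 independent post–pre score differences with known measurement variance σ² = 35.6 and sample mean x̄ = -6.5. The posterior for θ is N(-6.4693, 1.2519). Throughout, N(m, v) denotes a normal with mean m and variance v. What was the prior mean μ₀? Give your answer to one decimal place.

With known observation variance, the Normal–Normal posterior has precision τ_n = τ₀ + n/σ² and mean μ_n = (τ₀μ₀ + (n/σ²)x̄)/τ_n.
Here τ₀ = 1/81.6 = 0.012255 and τ_data = 28/35.6 = 0.786517, so τ_n = 0.798772.
Rearranging for μ₀: μ₀ = (μ_n·τ_n − τ_data·x̄)/τ₀ = (-6.4693·0.798772 − 0.786517·-6.5) / 0.012255 = -0.055135/0.012255 ≈ -4.5.

μ₀ = -4.5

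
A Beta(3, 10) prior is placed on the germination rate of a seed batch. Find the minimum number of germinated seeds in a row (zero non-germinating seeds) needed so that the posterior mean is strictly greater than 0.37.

k = 3

After k germinated seeds and 0 non-germinating seeds the posterior is Beta(3+k, 10), with mean (3+k)/(3+10+k).
Set (3+k)/(13+k) > 0.37 and solve: k > (0.37·13 − 3)/(1 − 0.37) = 2.873.
The smallest integer exceeding 2.873 is 3.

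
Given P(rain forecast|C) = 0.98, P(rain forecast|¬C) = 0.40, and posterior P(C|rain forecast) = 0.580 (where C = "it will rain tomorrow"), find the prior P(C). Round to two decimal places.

Bayes' rule in odds form gives O(C|E) = O(C)·[P(E|C)/P(E|¬C)], hence O(C) = O(C|E)/LR.
Posterior odds = 0.580/(1−0.580) = 1.3810. LR = 0.98/0.40 = 2.4500.
Prior odds = 1.3810/2.4500 = 0.5637, so P(C) = 0.5637/(1+0.5637) ≈ 0.36.

P(C) = 0.36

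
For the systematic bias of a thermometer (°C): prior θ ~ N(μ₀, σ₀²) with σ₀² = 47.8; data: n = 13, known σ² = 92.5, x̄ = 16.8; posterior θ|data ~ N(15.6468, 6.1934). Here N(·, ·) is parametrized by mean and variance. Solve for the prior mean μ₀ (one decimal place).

μ₀ = 7.9

The posterior mean is a precision-weighted average: μ_n = (τ₀μ₀ + τ_data·x̄)/(τ₀+τ_data), with τ₀=1/σ₀² and τ_data=n/σ².
Here τ₀ = 1/47.8 = 0.020921 and τ_data = 13/92.5 = 0.140541, so τ_n = 0.161462.
Rearranging for μ₀: μ₀ = (μ_n·τ_n − τ_data·x̄)/τ₀ = (15.6468·0.161462 − 0.140541·16.8) / 0.020921 = 0.165275/0.020921 ≈ 7.9.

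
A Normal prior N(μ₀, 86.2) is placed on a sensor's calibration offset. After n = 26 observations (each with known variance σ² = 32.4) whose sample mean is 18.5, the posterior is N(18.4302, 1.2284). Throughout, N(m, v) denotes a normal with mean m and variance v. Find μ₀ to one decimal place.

μ₀ = 13.6

With known observation variance, the Normal–Normal posterior has precision τ_n = τ₀ + n/σ² and mean μ_n = (τ₀μ₀ + (n/σ²)x̄)/τ_n.
Here τ₀ = 1/86.2 = 0.011601 and τ_data = 26/32.4 = 0.802469, so τ_n = 0.814070.
Rearranging for μ₀: μ₀ = (μ_n·τ_n − τ_data·x̄)/τ₀ = (18.4302·0.814070 − 0.802469·18.5) / 0.011601 = 0.157796/0.011601 ≈ 13.6.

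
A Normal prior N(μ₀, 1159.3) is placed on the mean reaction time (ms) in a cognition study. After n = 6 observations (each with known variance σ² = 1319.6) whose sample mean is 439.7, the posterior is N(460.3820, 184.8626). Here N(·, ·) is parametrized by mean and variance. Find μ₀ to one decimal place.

μ₀ = 569.4

With known observation variance, the Normal–Normal posterior has precision τ_n = τ₀ + n/σ² and mean μ_n = (τ₀μ₀ + (n/σ²)x̄)/τ_n.
Here τ₀ = 1/1159.3 = 0.000863 and τ_data = 6/1319.6 = 0.004547, so τ_n = 0.005410.
Rearranging for μ₀: μ₀ = (μ_n·τ_n − τ_data·x̄)/τ₀ = (460.3820·0.005410 − 0.004547·439.7) / 0.000863 = 0.491351/0.000863 ≈ 569.4.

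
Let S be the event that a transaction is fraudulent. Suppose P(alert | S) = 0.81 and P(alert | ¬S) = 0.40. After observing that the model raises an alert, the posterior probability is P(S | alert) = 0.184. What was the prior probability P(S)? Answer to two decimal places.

P(S) = 0.10

Bayes' rule in odds form gives O(S|E) = O(S)·[P(E|S)/P(E|¬S)], hence O(S) = O(S|E)/LR.
Posterior odds = 0.184/(1−0.184) = 0.2255. LR = 0.81/0.40 = 2.0250.
Prior odds = 0.2255/2.0250 = 0.1114, so P(S) = 0.1114/(1+0.1114) ≈ 0.10.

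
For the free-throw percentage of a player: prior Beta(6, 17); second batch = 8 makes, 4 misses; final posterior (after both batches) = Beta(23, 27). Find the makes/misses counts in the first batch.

Because Beta–binomial updating is additive in the counts, the combined data contributed (α_post−α_prior, β_post−β_prior) successes and failures.
Total across both batches: 23−6=17 makes, 27−17=10 misses.
Subtract the second batch: 17−8=9 makes and 10−4=6 misses.

9 makes and 6 misses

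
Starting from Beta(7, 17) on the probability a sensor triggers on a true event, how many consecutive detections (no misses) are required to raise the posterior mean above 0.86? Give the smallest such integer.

k = 98

After k detections and 0 misses the posterior is Beta(7+k, 17), with mean (7+k)/(7+17+k).
Set (7+k)/(24+k) > 0.86 and solve: k > (0.86·24 − 7)/(1 − 0.86) = 97.429.
The smallest integer exceeding 97.429 is 98.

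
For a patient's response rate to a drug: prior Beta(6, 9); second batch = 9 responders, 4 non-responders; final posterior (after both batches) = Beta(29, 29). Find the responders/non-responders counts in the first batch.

Sequential conjugate updates are equivalent to a single update on the pooled data, so total successes = posterior α − prior α and total failures = posterior β − prior β.
Total across both batches: 29−6=23 responders, 29−9=20 non-responders.
Subtract the second batch: 23−9=14 responders and 20−4=16 non-responders.

14 responders and 16 non-responders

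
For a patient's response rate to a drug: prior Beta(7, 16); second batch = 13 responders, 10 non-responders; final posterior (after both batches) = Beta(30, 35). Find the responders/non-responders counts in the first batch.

10 responders and 9 non-responders

Sequential conjugate updates are equivalent to a single update on the pooled data, so total successes = posterior α − prior α and total failures = posterior β − prior β.
Total across both batches: 30−7=23 responders, 35−16=19 non-responders.
Subtract the second batch: 23−13=10 responders and 19−10=9 non-responders.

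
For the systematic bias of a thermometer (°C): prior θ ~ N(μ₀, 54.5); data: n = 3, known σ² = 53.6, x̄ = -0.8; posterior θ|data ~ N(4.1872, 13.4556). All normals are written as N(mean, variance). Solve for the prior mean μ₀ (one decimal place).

With known observation variance, the Normal–Normal posterior has precision τ_n = τ₀ + n/σ² and mean μ_n = (τ₀μ₀ + (n/σ²)x̄)/τ_n.
Here τ₀ = 1/54.5 = 0.018349 and τ_data = 3/53.6 = 0.055970, so τ_n = 0.074319.
Rearranging for μ₀: μ₀ = (μ_n·τ_n − τ_data·x̄)/τ₀ = (4.1872·0.074319 − 0.055970·-0.8) / 0.018349 = 0.355965/0.018349 ≈ 19.4.

μ₀ = 19.4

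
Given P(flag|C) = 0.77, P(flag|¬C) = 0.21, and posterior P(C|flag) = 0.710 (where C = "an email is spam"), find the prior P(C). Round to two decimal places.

In odds form, posterior odds = prior odds × likelihood ratio, so prior odds = posterior odds ÷ LR.
Posterior odds = 0.710/(1−0.710) = 2.4483. LR = 0.77/0.21 = 3.6667.
Prior odds = 2.4483/3.6667 = 0.6677, so P(C) = 0.6677/(1+0.6677) ≈ 0.40.

P(C) = 0.40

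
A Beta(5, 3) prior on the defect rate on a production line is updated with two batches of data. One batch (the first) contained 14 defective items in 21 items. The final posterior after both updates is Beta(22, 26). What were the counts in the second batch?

3 defective items and 16 good items

Because Beta–binomial updating is additive in the counts, the combined data contributed (α_post−α_prior, β_post−β_prior) successes and failures.
Total across both batches: 22−5=17 defective items, 26−3=23 good items.
Subtract the first batch: 17−14=3 defective items and 23−7=16 good items.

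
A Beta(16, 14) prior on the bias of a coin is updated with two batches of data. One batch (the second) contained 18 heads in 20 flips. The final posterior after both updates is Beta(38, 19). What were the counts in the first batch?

Sequential conjugate updates are equivalent to a single update on the pooled data, so total successes = posterior α − prior α and total failures = posterior β − prior β.
Total across both batches: 38−16=22 heads, 19−14=5 tails.
Subtract the second batch: 22−18=4 heads and 5−2=3 tails.

4 heads and 3 tails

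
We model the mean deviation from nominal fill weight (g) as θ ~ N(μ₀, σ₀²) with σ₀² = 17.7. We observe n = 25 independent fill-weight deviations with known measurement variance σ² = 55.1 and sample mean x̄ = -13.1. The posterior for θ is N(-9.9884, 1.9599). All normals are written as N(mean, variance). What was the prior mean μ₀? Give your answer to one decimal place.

μ₀ = 15.0

With known observation variance, the Normal–Normal posterior has precision τ_n = τ₀ + n/σ² and mean μ_n = (τ₀μ₀ + (n/σ²)x̄)/τ_n.
Here τ₀ = 1/17.7 = 0.056497 and τ_data = 25/55.1 = 0.453721, so τ_n = 0.510218.
Rearranging for μ₀: μ₀ = (μ_n·τ_n − τ_data·x̄)/τ₀ = (-9.9884·0.510218 − 0.453721·-13.1) / 0.056497 = 0.847484/0.056497 ≈ 15.0.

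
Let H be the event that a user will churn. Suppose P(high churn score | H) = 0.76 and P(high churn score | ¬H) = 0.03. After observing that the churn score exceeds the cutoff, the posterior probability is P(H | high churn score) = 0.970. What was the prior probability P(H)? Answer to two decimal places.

Bayes' rule in odds form gives O(H|E) = O(H)·[P(E|H)/P(E|¬H)], hence O(H) = O(H|E)/LR.
Posterior odds = 0.970/(1−0.970) = 32.3333. LR = 0.76/0.03 = 25.3333.
Prior odds = 32.3333/25.3333 = 1.2763, so P(H) = 1.2763/(1+1.2763) ≈ 0.56.

P(H) = 0.56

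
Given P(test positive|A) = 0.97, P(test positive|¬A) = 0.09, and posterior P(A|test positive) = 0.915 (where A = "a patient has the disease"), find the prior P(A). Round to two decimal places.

P(A) = 0.50

Bayes' rule in odds form gives O(A|E) = O(A)·[P(E|A)/P(E|¬A)], hence O(A) = O(A|E)/LR.
Posterior odds = 0.915/(1−0.915) = 10.7647. LR = 0.97/0.09 = 10.7778.
Prior odds = 10.7647/10.7778 = 0.9988, so P(A) = 0.9988/(1+0.9988) ≈ 0.50.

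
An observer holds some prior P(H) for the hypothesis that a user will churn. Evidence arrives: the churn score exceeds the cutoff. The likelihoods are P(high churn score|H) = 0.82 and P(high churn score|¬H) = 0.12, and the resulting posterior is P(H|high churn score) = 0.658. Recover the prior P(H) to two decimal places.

Bayes' rule in odds form gives O(H|E) = O(H)·[P(E|H)/P(E|¬H)], hence O(H) = O(H|E)/LR.
Posterior odds = 0.658/(1−0.658) = 1.9240. LR = 0.82/0.12 = 6.8333.
Prior odds = 1.9240/6.8333 = 0.2816, so P(H) = 0.2816/(1+0.2816) ≈ 0.22.

P(H) = 0.22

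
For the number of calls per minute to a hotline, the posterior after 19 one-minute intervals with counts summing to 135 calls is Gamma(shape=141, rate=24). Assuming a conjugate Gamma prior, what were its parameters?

Gamma(shape=6, rate=5)

Gamma–Poisson conjugacy: posterior shape = α + Σxᵢ, posterior rate = β + n.
So α = 141 − 135 = 6 and β = 24 − 19 = 5.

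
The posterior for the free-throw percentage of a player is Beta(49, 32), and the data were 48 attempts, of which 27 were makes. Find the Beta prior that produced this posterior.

Beta(22, 11)

A Beta(α, β) prior with s successes and f failures in binomial data gives a Beta(α+s, β+f) posterior.
Subtract the data counts: 49−27=22, 32−21=11.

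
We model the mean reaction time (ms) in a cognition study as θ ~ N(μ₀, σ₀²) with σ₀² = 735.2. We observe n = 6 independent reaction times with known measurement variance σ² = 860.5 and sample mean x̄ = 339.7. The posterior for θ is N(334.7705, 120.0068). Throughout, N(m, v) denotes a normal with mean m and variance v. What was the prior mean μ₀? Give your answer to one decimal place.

μ₀ = 309.5

With known observation variance, the Normal–Normal posterior has precision τ_n = τ₀ + n/σ² and mean μ_n = (τ₀μ₀ + (n/σ²)x̄)/τ_n.
Here τ₀ = 1/735.2 = 0.001360 and τ_data = 6/860.5 = 0.006973, so τ_n = 0.008333.
Rearranging for μ₀: μ₀ = (μ_n·τ_n − τ_data·x̄)/τ₀ = (334.7705·0.008333 − 0.006973·339.7) / 0.001360 = 0.420914/0.001360 ≈ 309.5.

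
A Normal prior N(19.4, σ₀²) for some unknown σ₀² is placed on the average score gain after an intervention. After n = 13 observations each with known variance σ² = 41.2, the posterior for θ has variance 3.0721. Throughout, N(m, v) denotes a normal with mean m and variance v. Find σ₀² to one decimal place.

Posterior precision equals prior precision plus data precision: 1/σ_n² = 1/σ₀² + n/σ².
So 1/σ₀² = 1/3.0721 − 13/41.2 = 0.325510 − 0.315534 = 0.009976.
Hence σ₀² = 1/0.009976 ≈ 100.2.

σ₀² = 100.2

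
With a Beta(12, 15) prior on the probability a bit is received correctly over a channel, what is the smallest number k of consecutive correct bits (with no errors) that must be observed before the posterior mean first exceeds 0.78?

After k correct bits and 0 errors the posterior is Beta(12+k, 15), with mean (12+k)/(12+15+k).
Set (12+k)/(27+k) > 0.78 and solve: k > (0.78·27 − 12)/(1 − 0.78) = 41.182.
The smallest integer exceeding 41.182 is 42.

k = 42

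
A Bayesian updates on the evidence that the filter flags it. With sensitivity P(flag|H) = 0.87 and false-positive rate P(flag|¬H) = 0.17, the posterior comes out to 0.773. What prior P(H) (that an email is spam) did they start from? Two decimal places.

Bayes' rule in odds form gives O(H|E) = O(H)·[P(E|H)/P(E|¬H)], hence O(H) = O(H|E)/LR.
Posterior odds = 0.773/(1−0.773) = 3.4053. LR = 0.87/0.17 = 5.1176.
Prior odds = 3.4053/5.1176 = 0.6654, so P(H) = 0.6654/(1+0.6654) ≈ 0.40.

P(H) = 0.40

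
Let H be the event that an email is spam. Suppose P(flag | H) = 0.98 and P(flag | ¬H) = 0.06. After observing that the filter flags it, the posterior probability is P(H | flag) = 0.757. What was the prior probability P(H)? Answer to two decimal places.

P(H) = 0.16

Bayes' rule in odds form gives O(H|E) = O(H)·[P(E|H)/P(E|¬H)], hence O(H) = O(H|E)/LR.
Posterior odds = 0.757/(1−0.757) = 3.1152. LR = 0.98/0.06 = 16.3333.
Prior odds = 3.1152/16.3333 = 0.1907, so P(H) = 0.1907/(1+0.1907) ≈ 0.16.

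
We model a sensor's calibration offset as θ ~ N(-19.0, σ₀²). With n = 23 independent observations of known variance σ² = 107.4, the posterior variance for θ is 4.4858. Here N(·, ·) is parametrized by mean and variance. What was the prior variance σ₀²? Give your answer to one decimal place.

σ₀² = 114.0

Posterior precision equals prior precision plus data precision: 1/σ_n² = 1/σ₀² + n/σ².
So 1/σ₀² = 1/4.4858 − 23/107.4 = 0.222926 − 0.214153 = 0.008773.
Hence σ₀² = 1/0.008773 ≈ 114.0.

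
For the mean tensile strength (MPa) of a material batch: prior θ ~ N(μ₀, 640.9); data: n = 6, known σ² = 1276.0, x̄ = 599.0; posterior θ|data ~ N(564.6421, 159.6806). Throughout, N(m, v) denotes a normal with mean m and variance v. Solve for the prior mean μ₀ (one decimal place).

μ₀ = 461.1

The posterior mean is a precision-weighted average: μ_n = (τ₀μ₀ + τ_data·x̄)/(τ₀+τ_data), with τ₀=1/σ₀² and τ_data=n/σ².
Here τ₀ = 1/640.9 = 0.001560 and τ_data = 6/1276.0 = 0.004702, so τ_n = 0.006262.
Rearranging for μ₀: μ₀ = (μ_n·τ_n − τ_data·x̄)/τ₀ = (564.6421·0.006262 − 0.004702·599.0) / 0.001560 = 0.719291/0.001560 ≈ 461.1.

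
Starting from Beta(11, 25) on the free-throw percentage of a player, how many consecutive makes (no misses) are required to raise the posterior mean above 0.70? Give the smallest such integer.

After k makes and 0 misses the posterior is Beta(11+k, 25), with mean (11+k)/(11+25+k).
Set (11+k)/(36+k) > 0.70 and solve: k > (0.70·36 − 11)/(1 − 0.70) = 47.333.
The smallest integer exceeding 47.333 is 48.

k = 48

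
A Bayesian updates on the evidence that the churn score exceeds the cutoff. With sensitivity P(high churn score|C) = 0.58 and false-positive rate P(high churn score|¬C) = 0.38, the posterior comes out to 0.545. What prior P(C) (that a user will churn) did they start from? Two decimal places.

P(C) = 0.44

Bayes' rule in odds form gives O(C|E) = O(C)·[P(E|C)/P(E|¬C)], hence O(C) = O(C|E)/LR.
Posterior odds = 0.545/(1−0.545) = 1.1978. LR = 0.58/0.38 = 1.5263.
Prior odds = 1.1978/1.5263 = 0.7848, so P(C) = 0.7848/(1+0.7848) ≈ 0.44.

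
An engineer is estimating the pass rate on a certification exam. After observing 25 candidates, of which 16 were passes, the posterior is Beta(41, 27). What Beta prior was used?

Beta(25, 18)

A Beta(a, b) prior with s successes and f failures in binomial data gives a Beta(a+s, b+f) posterior.
Subtract the data counts: 41−16=25, 27−9=18.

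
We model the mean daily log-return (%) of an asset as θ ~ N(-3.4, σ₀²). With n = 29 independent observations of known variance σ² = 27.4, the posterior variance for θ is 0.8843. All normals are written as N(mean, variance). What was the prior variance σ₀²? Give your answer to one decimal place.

Posterior precision equals prior precision plus data precision: 1/σ_n² = 1/σ₀² + n/σ².
So 1/σ₀² = 1/0.8843 − 29/27.4 = 1.130838 − 1.058394 = 0.072444.
Hence σ₀² = 1/0.072444 ≈ 13.8.

σ₀² = 13.8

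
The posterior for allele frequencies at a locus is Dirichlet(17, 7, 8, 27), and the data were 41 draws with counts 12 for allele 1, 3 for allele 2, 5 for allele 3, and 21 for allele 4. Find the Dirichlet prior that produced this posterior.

For a Dirichlet(α) prior with multinomial counts c, the posterior is Dirichlet(α + c) componentwise.
Subtract each count from the matching posterior parameter: 17−12=5, 7−3=4, 8−5=3, 27−21=6.

Dirichlet(5, 4, 3, 6)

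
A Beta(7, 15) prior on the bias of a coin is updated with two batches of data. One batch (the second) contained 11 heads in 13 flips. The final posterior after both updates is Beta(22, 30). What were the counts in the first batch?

4 heads and 13 tails

Sequential conjugate updates are equivalent to a single update on the pooled data, so total successes = posterior α − prior α and total failures = posterior β − prior β.
Total across both batches: 22−7=15 heads, 30−15=15 tails.
Subtract the second batch: 15−11=4 heads and 15−2=13 tails.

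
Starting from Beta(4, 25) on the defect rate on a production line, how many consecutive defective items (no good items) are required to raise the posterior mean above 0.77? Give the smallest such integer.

After k defective items and 0 good items the posterior is Beta(4+k, 25), with mean (4+k)/(4+25+k).
Set (4+k)/(29+k) > 0.77 and solve: k > (0.77·29 − 4)/(1 − 0.77) = 79.696.
The smallest integer exceeding 79.696 is 80, and checking k=80: (84)/(109) = 0.7706 > 0.77.

k = 80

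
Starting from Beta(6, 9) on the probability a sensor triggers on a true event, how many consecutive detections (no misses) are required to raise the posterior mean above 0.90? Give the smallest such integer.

k = 76

After k detections and 0 misses the posterior is Beta(6+k, 9), with mean (6+k)/(6+9+k).
Set (6+k)/(15+k) > 0.90 and solve: k > (0.90·15 − 6)/(1 − 0.90) = 75.000.
The smallest integer exceeding 75.000 is 76, and checking k=76: (82)/(91) = 0.9011 > 0.90.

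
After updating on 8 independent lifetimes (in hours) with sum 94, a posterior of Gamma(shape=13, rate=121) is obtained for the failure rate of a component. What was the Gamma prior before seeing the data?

Gamma(shape=5, rate=27)

For an exponential likelihood with a Gamma(α, β) prior on the rate, n observations with total T give posterior Gamma(α+n, β+T).
So α = 13 − 8 = 5 and β = 121 − 94 = 27.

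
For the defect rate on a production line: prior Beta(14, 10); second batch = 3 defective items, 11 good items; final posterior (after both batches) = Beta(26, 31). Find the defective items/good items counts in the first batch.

9 defective items and 10 good items

Because Beta–binomial updating is additive in the counts, the combined data contributed (α_post−α_prior, β_post−β_prior) successes and failures.
Total across both batches: 26−14=12 defective items, 31−10=21 good items.
Subtract the second batch: 12−3=9 defective items and 21−11=10 good items.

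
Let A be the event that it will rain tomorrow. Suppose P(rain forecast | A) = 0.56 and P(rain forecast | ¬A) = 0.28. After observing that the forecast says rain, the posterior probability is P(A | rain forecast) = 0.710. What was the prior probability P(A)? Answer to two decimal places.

P(A) = 0.55

In odds form, posterior odds = prior odds × likelihood ratio, so prior odds = posterior odds ÷ LR.
Posterior odds = 0.710/(1−0.710) = 2.4483. LR = 0.56/0.28 = 2.0000.
Prior odds = 2.4483/2.0000 = 1.2242, so P(A) = 1.2242/(1+1.2242) ≈ 0.55.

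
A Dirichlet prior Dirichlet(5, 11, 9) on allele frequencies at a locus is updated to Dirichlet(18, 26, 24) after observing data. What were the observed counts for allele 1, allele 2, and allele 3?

counts (13, 15, 15)

For a Dirichlet(α) prior with multinomial counts c, the posterior is Dirichlet(α + c) componentwise.
Counts are posterior − prior componentwise: 18−5=13, 26−11=15, 24−9=15.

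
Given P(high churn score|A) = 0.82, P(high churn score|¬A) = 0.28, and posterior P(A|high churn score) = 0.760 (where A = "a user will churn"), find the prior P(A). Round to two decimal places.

In odds form, posterior odds = prior odds × likelihood ratio, so prior odds = posterior odds ÷ LR.
Posterior odds = 0.760/(1−0.760) = 3.1667. LR = 0.82/0.28 = 2.9286.
Prior odds = 3.1667/2.9286 = 1.0813, so P(A) = 1.0813/(1+1.0813) ≈ 0.52.

P(A) = 0.52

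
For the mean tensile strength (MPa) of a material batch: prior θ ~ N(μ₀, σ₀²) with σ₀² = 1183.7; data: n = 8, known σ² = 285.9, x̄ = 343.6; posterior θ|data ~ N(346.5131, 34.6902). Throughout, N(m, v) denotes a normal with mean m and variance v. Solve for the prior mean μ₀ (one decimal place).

The posterior mean is a precision-weighted average: μ_n = (τ₀μ₀ + τ_data·x̄)/(τ₀+τ_data), with τ₀=1/σ₀² and τ_data=n/σ².
Here τ₀ = 1/1183.7 = 0.000845 and τ_data = 8/285.9 = 0.027982, so τ_n = 0.028827.
Rearranging for μ₀: μ₀ = (μ_n·τ_n − τ_data·x̄)/τ₀ = (346.5131·0.028827 − 0.027982·343.6) / 0.000845 = 0.374318/0.000845 ≈ 443.0.

μ₀ = 443.0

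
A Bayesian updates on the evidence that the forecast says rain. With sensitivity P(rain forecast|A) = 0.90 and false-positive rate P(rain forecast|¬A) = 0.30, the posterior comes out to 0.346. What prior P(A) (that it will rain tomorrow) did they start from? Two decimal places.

In odds form, posterior odds = prior odds × likelihood ratio, so prior odds = posterior odds ÷ LR.
Posterior odds = 0.346/(1−0.346) = 0.5291. LR = 0.90/0.30 = 3.0000.
Prior odds = 0.5291/3.0000 = 0.1764, so P(A) = 0.1764/(1+0.1764) ≈ 0.15.

P(A) = 0.15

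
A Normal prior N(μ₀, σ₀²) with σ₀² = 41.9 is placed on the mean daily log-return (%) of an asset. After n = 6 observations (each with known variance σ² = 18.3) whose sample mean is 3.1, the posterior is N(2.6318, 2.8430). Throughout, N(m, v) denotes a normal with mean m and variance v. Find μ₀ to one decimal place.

With known observation variance, the Normal–Normal posterior has precision τ_n = τ₀ + n/σ² and mean μ_n = (τ₀μ₀ + (n/σ²)x̄)/τ_n.
Here τ₀ = 1/41.9 = 0.023866 and τ_data = 6/18.3 = 0.327869, so τ_n = 0.351735.
Rearranging for μ₀: μ₀ = (μ_n·τ_n − τ_data·x̄)/τ₀ = (2.6318·0.351735 − 0.327869·3.1) / 0.023866 = -0.090698/0.023866 ≈ -3.8.

μ₀ = -3.8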